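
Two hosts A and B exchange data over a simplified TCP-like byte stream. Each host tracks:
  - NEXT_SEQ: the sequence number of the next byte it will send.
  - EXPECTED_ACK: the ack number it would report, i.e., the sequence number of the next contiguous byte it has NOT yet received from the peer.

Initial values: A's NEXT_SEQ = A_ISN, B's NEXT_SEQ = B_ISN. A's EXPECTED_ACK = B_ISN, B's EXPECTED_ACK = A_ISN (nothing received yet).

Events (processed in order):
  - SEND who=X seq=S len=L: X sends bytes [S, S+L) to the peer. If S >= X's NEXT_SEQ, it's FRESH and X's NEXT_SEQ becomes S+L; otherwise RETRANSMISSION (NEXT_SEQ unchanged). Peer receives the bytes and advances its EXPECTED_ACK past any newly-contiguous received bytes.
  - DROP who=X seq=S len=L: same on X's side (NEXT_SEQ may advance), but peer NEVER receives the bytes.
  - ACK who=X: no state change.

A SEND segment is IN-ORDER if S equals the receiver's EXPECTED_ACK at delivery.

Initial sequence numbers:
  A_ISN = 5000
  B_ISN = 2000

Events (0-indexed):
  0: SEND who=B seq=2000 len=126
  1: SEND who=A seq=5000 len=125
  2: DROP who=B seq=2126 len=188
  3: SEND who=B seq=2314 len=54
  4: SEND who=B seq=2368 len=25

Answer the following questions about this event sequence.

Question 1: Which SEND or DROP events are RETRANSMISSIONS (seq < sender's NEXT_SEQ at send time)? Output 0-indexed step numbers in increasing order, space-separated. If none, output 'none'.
Answer: none

Derivation:
Step 0: SEND seq=2000 -> fresh
Step 1: SEND seq=5000 -> fresh
Step 2: DROP seq=2126 -> fresh
Step 3: SEND seq=2314 -> fresh
Step 4: SEND seq=2368 -> fresh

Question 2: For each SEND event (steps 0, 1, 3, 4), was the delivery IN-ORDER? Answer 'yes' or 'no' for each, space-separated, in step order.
Answer: yes yes no no

Derivation:
Step 0: SEND seq=2000 -> in-order
Step 1: SEND seq=5000 -> in-order
Step 3: SEND seq=2314 -> out-of-order
Step 4: SEND seq=2368 -> out-of-order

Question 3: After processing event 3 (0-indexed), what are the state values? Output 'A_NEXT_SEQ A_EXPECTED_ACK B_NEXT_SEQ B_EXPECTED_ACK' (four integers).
After event 0: A_seq=5000 A_ack=2126 B_seq=2126 B_ack=5000
After event 1: A_seq=5125 A_ack=2126 B_seq=2126 B_ack=5125
After event 2: A_seq=5125 A_ack=2126 B_seq=2314 B_ack=5125
After event 3: A_seq=5125 A_ack=2126 B_seq=2368 B_ack=5125

5125 2126 2368 5125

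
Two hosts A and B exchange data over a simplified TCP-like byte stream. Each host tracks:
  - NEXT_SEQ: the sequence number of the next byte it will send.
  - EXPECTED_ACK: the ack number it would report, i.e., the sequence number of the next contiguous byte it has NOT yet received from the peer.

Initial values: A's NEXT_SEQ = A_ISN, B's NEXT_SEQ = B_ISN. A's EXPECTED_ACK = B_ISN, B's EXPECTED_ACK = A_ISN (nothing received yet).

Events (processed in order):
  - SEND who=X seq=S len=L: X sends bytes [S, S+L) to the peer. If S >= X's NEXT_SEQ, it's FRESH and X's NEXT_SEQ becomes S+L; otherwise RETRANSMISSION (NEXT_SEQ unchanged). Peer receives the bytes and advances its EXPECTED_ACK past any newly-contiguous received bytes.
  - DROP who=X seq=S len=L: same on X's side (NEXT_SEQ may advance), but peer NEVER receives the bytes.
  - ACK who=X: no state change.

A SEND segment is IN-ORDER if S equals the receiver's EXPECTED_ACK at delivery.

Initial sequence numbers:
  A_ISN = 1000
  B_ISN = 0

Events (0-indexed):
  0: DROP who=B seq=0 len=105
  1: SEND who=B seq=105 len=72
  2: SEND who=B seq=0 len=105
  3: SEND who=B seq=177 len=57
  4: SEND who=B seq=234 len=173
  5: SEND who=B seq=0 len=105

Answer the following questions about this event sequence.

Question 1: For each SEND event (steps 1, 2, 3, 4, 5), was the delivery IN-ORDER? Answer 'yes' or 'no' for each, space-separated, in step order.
Step 1: SEND seq=105 -> out-of-order
Step 2: SEND seq=0 -> in-order
Step 3: SEND seq=177 -> in-order
Step 4: SEND seq=234 -> in-order
Step 5: SEND seq=0 -> out-of-order

Answer: no yes yes yes no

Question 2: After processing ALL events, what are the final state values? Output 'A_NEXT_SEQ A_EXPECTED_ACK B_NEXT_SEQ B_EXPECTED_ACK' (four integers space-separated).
After event 0: A_seq=1000 A_ack=0 B_seq=105 B_ack=1000
After event 1: A_seq=1000 A_ack=0 B_seq=177 B_ack=1000
After event 2: A_seq=1000 A_ack=177 B_seq=177 B_ack=1000
After event 3: A_seq=1000 A_ack=234 B_seq=234 B_ack=1000
After event 4: A_seq=1000 A_ack=407 B_seq=407 B_ack=1000
After event 5: A_seq=1000 A_ack=407 B_seq=407 B_ack=1000

Answer: 1000 407 407 1000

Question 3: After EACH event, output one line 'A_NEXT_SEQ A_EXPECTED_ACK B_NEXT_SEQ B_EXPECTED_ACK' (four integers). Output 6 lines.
1000 0 105 1000
1000 0 177 1000
1000 177 177 1000
1000 234 234 1000
1000 407 407 1000
1000 407 407 1000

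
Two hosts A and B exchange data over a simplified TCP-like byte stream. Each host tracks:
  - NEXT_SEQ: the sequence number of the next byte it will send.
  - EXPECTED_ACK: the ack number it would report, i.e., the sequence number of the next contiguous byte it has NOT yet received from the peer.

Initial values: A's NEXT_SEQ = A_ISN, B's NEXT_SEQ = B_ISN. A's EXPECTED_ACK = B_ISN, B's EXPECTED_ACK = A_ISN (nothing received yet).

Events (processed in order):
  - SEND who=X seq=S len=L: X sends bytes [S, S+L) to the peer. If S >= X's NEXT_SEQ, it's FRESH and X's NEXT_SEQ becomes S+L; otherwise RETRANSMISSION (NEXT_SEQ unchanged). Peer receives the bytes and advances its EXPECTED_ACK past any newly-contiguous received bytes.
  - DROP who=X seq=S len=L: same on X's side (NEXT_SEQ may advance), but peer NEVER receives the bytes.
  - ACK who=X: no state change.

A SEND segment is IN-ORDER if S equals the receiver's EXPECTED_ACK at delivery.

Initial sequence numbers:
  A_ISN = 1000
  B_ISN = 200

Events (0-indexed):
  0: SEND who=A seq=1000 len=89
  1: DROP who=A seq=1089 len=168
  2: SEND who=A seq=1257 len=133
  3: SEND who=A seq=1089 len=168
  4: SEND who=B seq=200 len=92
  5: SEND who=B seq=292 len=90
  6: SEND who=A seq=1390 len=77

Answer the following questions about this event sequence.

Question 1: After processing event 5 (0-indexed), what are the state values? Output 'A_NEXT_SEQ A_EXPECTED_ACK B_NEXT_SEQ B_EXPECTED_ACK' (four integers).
After event 0: A_seq=1089 A_ack=200 B_seq=200 B_ack=1089
After event 1: A_seq=1257 A_ack=200 B_seq=200 B_ack=1089
After event 2: A_seq=1390 A_ack=200 B_seq=200 B_ack=1089
After event 3: A_seq=1390 A_ack=200 B_seq=200 B_ack=1390
After event 4: A_seq=1390 A_ack=292 B_seq=292 B_ack=1390
After event 5: A_seq=1390 A_ack=382 B_seq=382 B_ack=1390

1390 382 382 1390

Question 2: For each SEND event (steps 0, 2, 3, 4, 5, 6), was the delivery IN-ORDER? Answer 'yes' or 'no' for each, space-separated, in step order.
Answer: yes no yes yes yes yes

Derivation:
Step 0: SEND seq=1000 -> in-order
Step 2: SEND seq=1257 -> out-of-order
Step 3: SEND seq=1089 -> in-order
Step 4: SEND seq=200 -> in-order
Step 5: SEND seq=292 -> in-order
Step 6: SEND seq=1390 -> in-order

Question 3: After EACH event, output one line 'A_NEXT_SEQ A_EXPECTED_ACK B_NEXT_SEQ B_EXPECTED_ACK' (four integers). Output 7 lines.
1089 200 200 1089
1257 200 200 1089
1390 200 200 1089
1390 200 200 1390
1390 292 292 1390
1390 382 382 1390
1467 382 382 1467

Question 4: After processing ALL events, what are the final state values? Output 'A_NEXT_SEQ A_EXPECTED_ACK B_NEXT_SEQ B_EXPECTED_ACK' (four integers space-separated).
After event 0: A_seq=1089 A_ack=200 B_seq=200 B_ack=1089
After event 1: A_seq=1257 A_ack=200 B_seq=200 B_ack=1089
After event 2: A_seq=1390 A_ack=200 B_seq=200 B_ack=1089
After event 3: A_seq=1390 A_ack=200 B_seq=200 B_ack=1390
After event 4: A_seq=1390 A_ack=292 B_seq=292 B_ack=1390
After event 5: A_seq=1390 A_ack=382 B_seq=382 B_ack=1390
After event 6: A_seq=1467 A_ack=382 B_seq=382 B_ack=1467

Answer: 1467 382 382 1467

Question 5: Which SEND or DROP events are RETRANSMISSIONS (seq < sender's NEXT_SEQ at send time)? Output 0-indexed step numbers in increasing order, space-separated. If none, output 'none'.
Step 0: SEND seq=1000 -> fresh
Step 1: DROP seq=1089 -> fresh
Step 2: SEND seq=1257 -> fresh
Step 3: SEND seq=1089 -> retransmit
Step 4: SEND seq=200 -> fresh
Step 5: SEND seq=292 -> fresh
Step 6: SEND seq=1390 -> fresh

Answer: 3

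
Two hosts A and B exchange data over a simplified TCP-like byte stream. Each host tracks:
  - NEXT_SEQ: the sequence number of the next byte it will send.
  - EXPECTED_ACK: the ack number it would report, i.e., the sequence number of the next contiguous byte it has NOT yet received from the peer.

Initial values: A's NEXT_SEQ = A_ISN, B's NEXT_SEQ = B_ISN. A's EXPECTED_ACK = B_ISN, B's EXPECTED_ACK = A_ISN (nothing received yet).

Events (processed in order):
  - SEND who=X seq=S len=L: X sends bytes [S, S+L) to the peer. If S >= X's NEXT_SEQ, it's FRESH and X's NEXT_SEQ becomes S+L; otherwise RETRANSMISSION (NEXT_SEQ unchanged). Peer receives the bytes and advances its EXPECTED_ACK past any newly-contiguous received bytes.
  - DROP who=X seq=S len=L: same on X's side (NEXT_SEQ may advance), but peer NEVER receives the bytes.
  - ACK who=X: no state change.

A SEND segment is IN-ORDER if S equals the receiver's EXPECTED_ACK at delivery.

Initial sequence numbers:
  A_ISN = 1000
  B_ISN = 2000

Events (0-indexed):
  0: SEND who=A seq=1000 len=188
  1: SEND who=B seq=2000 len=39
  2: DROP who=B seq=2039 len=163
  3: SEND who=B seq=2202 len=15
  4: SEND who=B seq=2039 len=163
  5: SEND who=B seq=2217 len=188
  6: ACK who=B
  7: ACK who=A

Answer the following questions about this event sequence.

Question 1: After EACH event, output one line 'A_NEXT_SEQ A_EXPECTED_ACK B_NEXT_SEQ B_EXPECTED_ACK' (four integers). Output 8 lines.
1188 2000 2000 1188
1188 2039 2039 1188
1188 2039 2202 1188
1188 2039 2217 1188
1188 2217 2217 1188
1188 2405 2405 1188
1188 2405 2405 1188
1188 2405 2405 1188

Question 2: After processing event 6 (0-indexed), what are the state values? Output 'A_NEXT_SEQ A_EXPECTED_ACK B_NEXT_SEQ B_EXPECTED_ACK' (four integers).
After event 0: A_seq=1188 A_ack=2000 B_seq=2000 B_ack=1188
After event 1: A_seq=1188 A_ack=2039 B_seq=2039 B_ack=1188
After event 2: A_seq=1188 A_ack=2039 B_seq=2202 B_ack=1188
After event 3: A_seq=1188 A_ack=2039 B_seq=2217 B_ack=1188
After event 4: A_seq=1188 A_ack=2217 B_seq=2217 B_ack=1188
After event 5: A_seq=1188 A_ack=2405 B_seq=2405 B_ack=1188
After event 6: A_seq=1188 A_ack=2405 B_seq=2405 B_ack=1188

1188 2405 2405 1188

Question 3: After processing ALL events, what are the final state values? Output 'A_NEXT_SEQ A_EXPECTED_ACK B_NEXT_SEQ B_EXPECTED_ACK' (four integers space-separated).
After event 0: A_seq=1188 A_ack=2000 B_seq=2000 B_ack=1188
After event 1: A_seq=1188 A_ack=2039 B_seq=2039 B_ack=1188
After event 2: A_seq=1188 A_ack=2039 B_seq=2202 B_ack=1188
After event 3: A_seq=1188 A_ack=2039 B_seq=2217 B_ack=1188
After event 4: A_seq=1188 A_ack=2217 B_seq=2217 B_ack=1188
After event 5: A_seq=1188 A_ack=2405 B_seq=2405 B_ack=1188
After event 6: A_seq=1188 A_ack=2405 B_seq=2405 B_ack=1188
After event 7: A_seq=1188 A_ack=2405 B_seq=2405 B_ack=1188

Answer: 1188 2405 2405 1188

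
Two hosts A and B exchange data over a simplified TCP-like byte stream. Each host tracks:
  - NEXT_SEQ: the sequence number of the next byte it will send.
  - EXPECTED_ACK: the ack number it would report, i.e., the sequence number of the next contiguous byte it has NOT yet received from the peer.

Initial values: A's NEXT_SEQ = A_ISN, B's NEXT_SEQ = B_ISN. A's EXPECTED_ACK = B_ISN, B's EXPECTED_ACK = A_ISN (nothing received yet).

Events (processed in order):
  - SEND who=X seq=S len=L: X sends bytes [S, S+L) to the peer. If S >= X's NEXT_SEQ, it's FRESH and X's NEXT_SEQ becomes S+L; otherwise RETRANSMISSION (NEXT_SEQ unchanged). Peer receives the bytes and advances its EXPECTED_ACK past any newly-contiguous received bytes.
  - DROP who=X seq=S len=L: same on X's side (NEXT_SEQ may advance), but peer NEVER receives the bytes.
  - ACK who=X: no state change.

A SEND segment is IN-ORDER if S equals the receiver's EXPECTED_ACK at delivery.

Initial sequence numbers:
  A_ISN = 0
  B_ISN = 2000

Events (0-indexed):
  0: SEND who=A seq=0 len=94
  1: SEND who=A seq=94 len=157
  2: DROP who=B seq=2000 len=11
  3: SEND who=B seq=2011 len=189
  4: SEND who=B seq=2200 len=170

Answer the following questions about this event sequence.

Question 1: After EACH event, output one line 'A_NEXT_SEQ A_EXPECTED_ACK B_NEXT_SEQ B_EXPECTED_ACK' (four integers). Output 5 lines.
94 2000 2000 94
251 2000 2000 251
251 2000 2011 251
251 2000 2200 251
251 2000 2370 251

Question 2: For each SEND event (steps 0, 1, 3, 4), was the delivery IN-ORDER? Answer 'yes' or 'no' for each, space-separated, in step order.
Answer: yes yes no no

Derivation:
Step 0: SEND seq=0 -> in-order
Step 1: SEND seq=94 -> in-order
Step 3: SEND seq=2011 -> out-of-order
Step 4: SEND seq=2200 -> out-of-order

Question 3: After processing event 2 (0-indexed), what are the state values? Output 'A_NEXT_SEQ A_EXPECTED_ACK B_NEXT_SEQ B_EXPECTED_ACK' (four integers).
After event 0: A_seq=94 A_ack=2000 B_seq=2000 B_ack=94
After event 1: A_seq=251 A_ack=2000 B_seq=2000 B_ack=251
After event 2: A_seq=251 A_ack=2000 B_seq=2011 B_ack=251

251 2000 2011 251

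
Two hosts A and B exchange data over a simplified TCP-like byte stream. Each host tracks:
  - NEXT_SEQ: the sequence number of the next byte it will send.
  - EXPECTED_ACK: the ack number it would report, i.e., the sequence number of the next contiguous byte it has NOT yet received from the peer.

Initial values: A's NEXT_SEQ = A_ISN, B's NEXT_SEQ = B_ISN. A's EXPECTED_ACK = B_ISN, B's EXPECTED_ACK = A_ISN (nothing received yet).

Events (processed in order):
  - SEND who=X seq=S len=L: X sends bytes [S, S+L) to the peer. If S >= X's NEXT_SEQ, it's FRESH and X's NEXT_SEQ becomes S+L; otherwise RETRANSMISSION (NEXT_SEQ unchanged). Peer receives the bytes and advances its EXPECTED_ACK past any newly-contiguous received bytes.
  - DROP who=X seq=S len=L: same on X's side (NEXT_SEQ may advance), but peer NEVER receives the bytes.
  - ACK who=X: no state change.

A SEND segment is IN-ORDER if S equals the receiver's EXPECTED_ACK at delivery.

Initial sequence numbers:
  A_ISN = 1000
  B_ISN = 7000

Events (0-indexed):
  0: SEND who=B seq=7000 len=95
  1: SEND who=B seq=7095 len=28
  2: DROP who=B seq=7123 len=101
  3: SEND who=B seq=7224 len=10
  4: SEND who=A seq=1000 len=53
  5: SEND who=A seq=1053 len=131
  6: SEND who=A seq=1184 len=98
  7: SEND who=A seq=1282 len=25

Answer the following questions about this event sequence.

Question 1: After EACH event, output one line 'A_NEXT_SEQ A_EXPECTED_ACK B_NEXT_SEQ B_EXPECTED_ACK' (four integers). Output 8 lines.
1000 7095 7095 1000
1000 7123 7123 1000
1000 7123 7224 1000
1000 7123 7234 1000
1053 7123 7234 1053
1184 7123 7234 1184
1282 7123 7234 1282
1307 7123 7234 1307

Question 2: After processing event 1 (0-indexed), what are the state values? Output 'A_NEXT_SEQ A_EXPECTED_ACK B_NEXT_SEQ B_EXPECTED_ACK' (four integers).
After event 0: A_seq=1000 A_ack=7095 B_seq=7095 B_ack=1000
After event 1: A_seq=1000 A_ack=7123 B_seq=7123 B_ack=1000

1000 7123 7123 1000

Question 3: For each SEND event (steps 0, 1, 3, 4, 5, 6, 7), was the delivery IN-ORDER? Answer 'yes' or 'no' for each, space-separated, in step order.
Answer: yes yes no yes yes yes yes

Derivation:
Step 0: SEND seq=7000 -> in-order
Step 1: SEND seq=7095 -> in-order
Step 3: SEND seq=7224 -> out-of-order
Step 4: SEND seq=1000 -> in-order
Step 5: SEND seq=1053 -> in-order
Step 6: SEND seq=1184 -> in-order
Step 7: SEND seq=1282 -> in-order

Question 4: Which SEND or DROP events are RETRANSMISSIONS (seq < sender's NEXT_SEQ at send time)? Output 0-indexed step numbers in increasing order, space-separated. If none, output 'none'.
Step 0: SEND seq=7000 -> fresh
Step 1: SEND seq=7095 -> fresh
Step 2: DROP seq=7123 -> fresh
Step 3: SEND seq=7224 -> fresh
Step 4: SEND seq=1000 -> fresh
Step 5: SEND seq=1053 -> fresh
Step 6: SEND seq=1184 -> fresh
Step 7: SEND seq=1282 -> fresh

Answer: none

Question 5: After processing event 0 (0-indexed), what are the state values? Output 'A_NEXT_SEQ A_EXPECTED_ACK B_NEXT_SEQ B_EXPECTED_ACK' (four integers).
After event 0: A_seq=1000 A_ack=7095 B_seq=7095 B_ack=1000

1000 7095 7095 1000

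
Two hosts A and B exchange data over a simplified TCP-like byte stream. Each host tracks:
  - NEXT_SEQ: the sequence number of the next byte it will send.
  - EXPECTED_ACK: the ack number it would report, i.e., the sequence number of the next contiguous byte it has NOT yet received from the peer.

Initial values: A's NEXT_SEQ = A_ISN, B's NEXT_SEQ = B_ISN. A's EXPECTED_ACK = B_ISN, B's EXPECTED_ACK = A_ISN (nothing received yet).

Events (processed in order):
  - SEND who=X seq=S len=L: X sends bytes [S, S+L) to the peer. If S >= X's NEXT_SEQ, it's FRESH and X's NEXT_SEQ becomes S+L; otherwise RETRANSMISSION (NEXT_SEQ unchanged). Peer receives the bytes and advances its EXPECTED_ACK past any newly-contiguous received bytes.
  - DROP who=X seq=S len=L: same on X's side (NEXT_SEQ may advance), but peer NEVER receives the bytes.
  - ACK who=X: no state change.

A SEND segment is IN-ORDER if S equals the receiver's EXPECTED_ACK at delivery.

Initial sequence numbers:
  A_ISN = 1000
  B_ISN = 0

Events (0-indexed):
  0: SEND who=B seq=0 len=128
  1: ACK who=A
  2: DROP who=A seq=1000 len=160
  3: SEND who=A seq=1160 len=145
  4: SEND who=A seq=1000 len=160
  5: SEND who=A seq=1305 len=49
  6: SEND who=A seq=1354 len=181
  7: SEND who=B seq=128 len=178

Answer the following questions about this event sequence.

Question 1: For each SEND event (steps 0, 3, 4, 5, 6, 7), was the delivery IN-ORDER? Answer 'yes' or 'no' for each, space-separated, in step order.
Step 0: SEND seq=0 -> in-order
Step 3: SEND seq=1160 -> out-of-order
Step 4: SEND seq=1000 -> in-order
Step 5: SEND seq=1305 -> in-order
Step 6: SEND seq=1354 -> in-order
Step 7: SEND seq=128 -> in-order

Answer: yes no yes yes yes yes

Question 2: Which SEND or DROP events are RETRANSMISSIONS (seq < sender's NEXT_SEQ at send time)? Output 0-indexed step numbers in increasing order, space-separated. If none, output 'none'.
Step 0: SEND seq=0 -> fresh
Step 2: DROP seq=1000 -> fresh
Step 3: SEND seq=1160 -> fresh
Step 4: SEND seq=1000 -> retransmit
Step 5: SEND seq=1305 -> fresh
Step 6: SEND seq=1354 -> fresh
Step 7: SEND seq=128 -> fresh

Answer: 4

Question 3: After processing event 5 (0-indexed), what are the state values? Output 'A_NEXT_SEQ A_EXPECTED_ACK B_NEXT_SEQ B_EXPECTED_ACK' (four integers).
After event 0: A_seq=1000 A_ack=128 B_seq=128 B_ack=1000
After event 1: A_seq=1000 A_ack=128 B_seq=128 B_ack=1000
After event 2: A_seq=1160 A_ack=128 B_seq=128 B_ack=1000
After event 3: A_seq=1305 A_ack=128 B_seq=128 B_ack=1000
After event 4: A_seq=1305 A_ack=128 B_seq=128 B_ack=1305
After event 5: A_seq=1354 A_ack=128 B_seq=128 B_ack=1354

1354 128 128 1354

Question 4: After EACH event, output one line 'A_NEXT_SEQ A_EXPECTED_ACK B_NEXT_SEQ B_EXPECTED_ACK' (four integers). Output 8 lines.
1000 128 128 1000
1000 128 128 1000
1160 128 128 1000
1305 128 128 1000
1305 128 128 1305
1354 128 128 1354
1535 128 128 1535
1535 306 306 1535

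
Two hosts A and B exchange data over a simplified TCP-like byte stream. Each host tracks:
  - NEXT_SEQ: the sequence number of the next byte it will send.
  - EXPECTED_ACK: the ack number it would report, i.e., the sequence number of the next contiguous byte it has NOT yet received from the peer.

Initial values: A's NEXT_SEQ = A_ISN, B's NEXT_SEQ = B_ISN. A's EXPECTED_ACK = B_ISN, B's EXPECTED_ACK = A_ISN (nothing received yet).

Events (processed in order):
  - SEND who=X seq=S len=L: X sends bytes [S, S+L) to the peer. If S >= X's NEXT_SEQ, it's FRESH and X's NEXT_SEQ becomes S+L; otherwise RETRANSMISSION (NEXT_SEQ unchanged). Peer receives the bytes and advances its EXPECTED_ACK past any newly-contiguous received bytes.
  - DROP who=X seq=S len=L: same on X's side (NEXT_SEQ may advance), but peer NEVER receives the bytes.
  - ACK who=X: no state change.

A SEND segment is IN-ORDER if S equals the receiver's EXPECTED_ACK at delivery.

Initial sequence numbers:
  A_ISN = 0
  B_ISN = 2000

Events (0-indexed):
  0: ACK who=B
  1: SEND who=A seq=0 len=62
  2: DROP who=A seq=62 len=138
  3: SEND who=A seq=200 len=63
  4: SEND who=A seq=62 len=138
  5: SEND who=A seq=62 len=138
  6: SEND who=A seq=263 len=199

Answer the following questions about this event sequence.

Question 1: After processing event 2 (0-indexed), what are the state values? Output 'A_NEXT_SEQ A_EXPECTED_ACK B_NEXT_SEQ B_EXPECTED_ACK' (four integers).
After event 0: A_seq=0 A_ack=2000 B_seq=2000 B_ack=0
After event 1: A_seq=62 A_ack=2000 B_seq=2000 B_ack=62
After event 2: A_seq=200 A_ack=2000 B_seq=2000 B_ack=62

200 2000 2000 62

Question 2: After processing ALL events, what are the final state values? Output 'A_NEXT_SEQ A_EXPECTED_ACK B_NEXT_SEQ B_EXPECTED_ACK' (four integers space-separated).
After event 0: A_seq=0 A_ack=2000 B_seq=2000 B_ack=0
After event 1: A_seq=62 A_ack=2000 B_seq=2000 B_ack=62
After event 2: A_seq=200 A_ack=2000 B_seq=2000 B_ack=62
After event 3: A_seq=263 A_ack=2000 B_seq=2000 B_ack=62
After event 4: A_seq=263 A_ack=2000 B_seq=2000 B_ack=263
After event 5: A_seq=263 A_ack=2000 B_seq=2000 B_ack=263
After event 6: A_seq=462 A_ack=2000 B_seq=2000 B_ack=462

Answer: 462 2000 2000 462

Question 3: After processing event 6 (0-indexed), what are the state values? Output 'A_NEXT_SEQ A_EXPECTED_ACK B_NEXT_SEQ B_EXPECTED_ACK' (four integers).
After event 0: A_seq=0 A_ack=2000 B_seq=2000 B_ack=0
After event 1: A_seq=62 A_ack=2000 B_seq=2000 B_ack=62
After event 2: A_seq=200 A_ack=2000 B_seq=2000 B_ack=62
After event 3: A_seq=263 A_ack=2000 B_seq=2000 B_ack=62
After event 4: A_seq=263 A_ack=2000 B_seq=2000 B_ack=263
After event 5: A_seq=263 A_ack=2000 B_seq=2000 B_ack=263
After event 6: A_seq=462 A_ack=2000 B_seq=2000 B_ack=462

462 2000 2000 462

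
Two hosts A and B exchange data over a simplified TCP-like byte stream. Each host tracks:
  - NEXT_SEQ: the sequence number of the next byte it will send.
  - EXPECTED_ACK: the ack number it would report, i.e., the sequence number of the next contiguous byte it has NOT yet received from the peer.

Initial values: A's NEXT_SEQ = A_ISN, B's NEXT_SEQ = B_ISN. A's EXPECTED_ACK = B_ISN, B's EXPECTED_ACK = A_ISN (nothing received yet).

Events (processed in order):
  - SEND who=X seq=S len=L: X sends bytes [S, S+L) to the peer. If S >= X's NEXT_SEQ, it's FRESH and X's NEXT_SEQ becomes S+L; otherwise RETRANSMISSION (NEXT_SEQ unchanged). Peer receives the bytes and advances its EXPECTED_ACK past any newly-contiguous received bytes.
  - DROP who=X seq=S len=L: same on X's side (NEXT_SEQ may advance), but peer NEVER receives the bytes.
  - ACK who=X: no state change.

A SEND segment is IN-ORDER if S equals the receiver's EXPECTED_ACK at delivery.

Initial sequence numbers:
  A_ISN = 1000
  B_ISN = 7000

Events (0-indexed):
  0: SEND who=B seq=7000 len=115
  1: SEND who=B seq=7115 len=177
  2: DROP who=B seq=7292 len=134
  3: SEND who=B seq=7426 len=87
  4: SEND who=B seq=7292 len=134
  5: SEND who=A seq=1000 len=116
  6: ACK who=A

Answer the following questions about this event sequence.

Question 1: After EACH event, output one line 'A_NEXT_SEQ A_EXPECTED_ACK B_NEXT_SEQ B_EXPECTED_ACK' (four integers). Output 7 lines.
1000 7115 7115 1000
1000 7292 7292 1000
1000 7292 7426 1000
1000 7292 7513 1000
1000 7513 7513 1000
1116 7513 7513 1116
1116 7513 7513 1116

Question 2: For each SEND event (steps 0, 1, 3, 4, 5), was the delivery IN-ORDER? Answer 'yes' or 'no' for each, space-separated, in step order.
Answer: yes yes no yes yes

Derivation:
Step 0: SEND seq=7000 -> in-order
Step 1: SEND seq=7115 -> in-order
Step 3: SEND seq=7426 -> out-of-order
Step 4: SEND seq=7292 -> in-order
Step 5: SEND seq=1000 -> in-order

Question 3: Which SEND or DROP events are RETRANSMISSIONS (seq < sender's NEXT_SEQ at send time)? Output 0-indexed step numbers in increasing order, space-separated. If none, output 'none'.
Answer: 4

Derivation:
Step 0: SEND seq=7000 -> fresh
Step 1: SEND seq=7115 -> fresh
Step 2: DROP seq=7292 -> fresh
Step 3: SEND seq=7426 -> fresh
Step 4: SEND seq=7292 -> retransmit
Step 5: SEND seq=1000 -> fresh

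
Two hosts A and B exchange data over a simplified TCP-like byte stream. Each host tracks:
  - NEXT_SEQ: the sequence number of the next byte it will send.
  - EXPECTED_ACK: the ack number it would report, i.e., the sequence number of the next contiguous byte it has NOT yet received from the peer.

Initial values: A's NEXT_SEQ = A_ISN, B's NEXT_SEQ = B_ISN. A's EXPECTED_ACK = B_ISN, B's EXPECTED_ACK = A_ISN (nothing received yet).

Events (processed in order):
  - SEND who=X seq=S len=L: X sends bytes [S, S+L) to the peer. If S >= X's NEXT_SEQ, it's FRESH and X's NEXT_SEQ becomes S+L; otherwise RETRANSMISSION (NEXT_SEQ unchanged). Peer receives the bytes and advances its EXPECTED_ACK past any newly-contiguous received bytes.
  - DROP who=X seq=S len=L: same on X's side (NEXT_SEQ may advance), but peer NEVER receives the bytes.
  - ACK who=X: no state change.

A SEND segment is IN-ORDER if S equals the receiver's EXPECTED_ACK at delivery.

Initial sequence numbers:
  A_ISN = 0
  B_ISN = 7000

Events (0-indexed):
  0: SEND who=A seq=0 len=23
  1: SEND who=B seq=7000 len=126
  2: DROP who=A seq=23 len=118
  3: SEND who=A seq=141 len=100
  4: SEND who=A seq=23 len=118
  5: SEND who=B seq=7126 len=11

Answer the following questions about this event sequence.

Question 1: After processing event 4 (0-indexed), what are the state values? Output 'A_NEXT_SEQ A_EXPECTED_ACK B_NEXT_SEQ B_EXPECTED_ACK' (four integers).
After event 0: A_seq=23 A_ack=7000 B_seq=7000 B_ack=23
After event 1: A_seq=23 A_ack=7126 B_seq=7126 B_ack=23
After event 2: A_seq=141 A_ack=7126 B_seq=7126 B_ack=23
After event 3: A_seq=241 A_ack=7126 B_seq=7126 B_ack=23
After event 4: A_seq=241 A_ack=7126 B_seq=7126 B_ack=241

241 7126 7126 241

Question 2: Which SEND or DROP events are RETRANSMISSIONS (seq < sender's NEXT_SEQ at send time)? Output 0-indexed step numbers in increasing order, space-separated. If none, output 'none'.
Step 0: SEND seq=0 -> fresh
Step 1: SEND seq=7000 -> fresh
Step 2: DROP seq=23 -> fresh
Step 3: SEND seq=141 -> fresh
Step 4: SEND seq=23 -> retransmit
Step 5: SEND seq=7126 -> fresh

Answer: 4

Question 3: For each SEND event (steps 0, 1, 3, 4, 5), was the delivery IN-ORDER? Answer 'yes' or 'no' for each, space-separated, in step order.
Step 0: SEND seq=0 -> in-order
Step 1: SEND seq=7000 -> in-order
Step 3: SEND seq=141 -> out-of-order
Step 4: SEND seq=23 -> in-order
Step 5: SEND seq=7126 -> in-order

Answer: yes yes no yes yes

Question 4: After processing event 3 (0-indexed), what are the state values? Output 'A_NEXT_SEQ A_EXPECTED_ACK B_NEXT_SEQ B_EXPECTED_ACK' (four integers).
After event 0: A_seq=23 A_ack=7000 B_seq=7000 B_ack=23
After event 1: A_seq=23 A_ack=7126 B_seq=7126 B_ack=23
After event 2: A_seq=141 A_ack=7126 B_seq=7126 B_ack=23
After event 3: A_seq=241 A_ack=7126 B_seq=7126 B_ack=23

241 7126 7126 23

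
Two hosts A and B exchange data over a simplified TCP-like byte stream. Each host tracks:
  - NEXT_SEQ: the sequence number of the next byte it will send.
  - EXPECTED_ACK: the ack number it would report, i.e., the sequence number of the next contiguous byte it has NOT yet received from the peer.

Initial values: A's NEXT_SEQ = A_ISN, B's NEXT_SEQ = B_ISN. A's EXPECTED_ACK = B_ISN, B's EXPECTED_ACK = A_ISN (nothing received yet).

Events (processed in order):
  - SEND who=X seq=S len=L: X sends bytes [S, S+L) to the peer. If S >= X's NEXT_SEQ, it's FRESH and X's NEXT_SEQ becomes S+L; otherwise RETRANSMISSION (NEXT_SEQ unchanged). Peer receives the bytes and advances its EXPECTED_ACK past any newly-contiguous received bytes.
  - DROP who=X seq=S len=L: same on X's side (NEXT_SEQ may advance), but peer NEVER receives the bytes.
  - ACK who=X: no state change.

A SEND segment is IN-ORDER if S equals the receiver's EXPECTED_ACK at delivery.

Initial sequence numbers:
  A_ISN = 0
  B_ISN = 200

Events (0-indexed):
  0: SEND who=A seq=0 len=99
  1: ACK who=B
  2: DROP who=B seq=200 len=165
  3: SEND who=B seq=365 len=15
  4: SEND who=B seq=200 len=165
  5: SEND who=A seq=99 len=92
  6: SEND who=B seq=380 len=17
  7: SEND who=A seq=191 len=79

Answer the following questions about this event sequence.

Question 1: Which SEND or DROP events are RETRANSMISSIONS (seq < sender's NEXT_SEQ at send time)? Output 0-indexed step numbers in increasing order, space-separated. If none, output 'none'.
Step 0: SEND seq=0 -> fresh
Step 2: DROP seq=200 -> fresh
Step 3: SEND seq=365 -> fresh
Step 4: SEND seq=200 -> retransmit
Step 5: SEND seq=99 -> fresh
Step 6: SEND seq=380 -> fresh
Step 7: SEND seq=191 -> fresh

Answer: 4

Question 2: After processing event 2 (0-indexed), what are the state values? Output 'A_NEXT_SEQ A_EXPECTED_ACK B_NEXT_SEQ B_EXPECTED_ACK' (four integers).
After event 0: A_seq=99 A_ack=200 B_seq=200 B_ack=99
After event 1: A_seq=99 A_ack=200 B_seq=200 B_ack=99
After event 2: A_seq=99 A_ack=200 B_seq=365 B_ack=99

99 200 365 99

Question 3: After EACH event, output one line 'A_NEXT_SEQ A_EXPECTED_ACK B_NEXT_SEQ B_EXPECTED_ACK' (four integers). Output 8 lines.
99 200 200 99
99 200 200 99
99 200 365 99
99 200 380 99
99 380 380 99
191 380 380 191
191 397 397 191
270 397 397 270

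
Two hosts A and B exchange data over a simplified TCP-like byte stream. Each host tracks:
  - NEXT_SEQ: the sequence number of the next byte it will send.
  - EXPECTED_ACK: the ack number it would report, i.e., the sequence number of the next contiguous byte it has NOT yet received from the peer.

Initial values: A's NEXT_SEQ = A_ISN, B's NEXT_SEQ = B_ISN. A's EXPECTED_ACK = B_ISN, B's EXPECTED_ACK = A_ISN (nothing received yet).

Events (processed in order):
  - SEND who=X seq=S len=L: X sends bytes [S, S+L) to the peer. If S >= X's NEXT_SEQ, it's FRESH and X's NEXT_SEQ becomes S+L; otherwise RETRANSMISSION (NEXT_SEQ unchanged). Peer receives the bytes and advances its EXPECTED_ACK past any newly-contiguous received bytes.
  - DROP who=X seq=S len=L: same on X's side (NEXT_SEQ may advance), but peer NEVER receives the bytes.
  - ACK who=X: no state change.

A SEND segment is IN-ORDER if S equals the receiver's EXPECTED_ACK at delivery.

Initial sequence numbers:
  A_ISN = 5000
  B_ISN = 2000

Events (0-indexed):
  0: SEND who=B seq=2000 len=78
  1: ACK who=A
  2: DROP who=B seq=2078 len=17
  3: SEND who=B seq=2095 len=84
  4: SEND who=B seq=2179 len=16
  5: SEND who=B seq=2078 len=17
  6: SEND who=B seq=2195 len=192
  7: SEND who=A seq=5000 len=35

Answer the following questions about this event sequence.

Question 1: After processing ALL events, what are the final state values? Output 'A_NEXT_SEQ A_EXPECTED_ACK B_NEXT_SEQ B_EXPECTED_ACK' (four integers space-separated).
Answer: 5035 2387 2387 5035

Derivation:
After event 0: A_seq=5000 A_ack=2078 B_seq=2078 B_ack=5000
After event 1: A_seq=5000 A_ack=2078 B_seq=2078 B_ack=5000
After event 2: A_seq=5000 A_ack=2078 B_seq=2095 B_ack=5000
After event 3: A_seq=5000 A_ack=2078 B_seq=2179 B_ack=5000
After event 4: A_seq=5000 A_ack=2078 B_seq=2195 B_ack=5000
After event 5: A_seq=5000 A_ack=2195 B_seq=2195 B_ack=5000
After event 6: A_seq=5000 A_ack=2387 B_seq=2387 B_ack=5000
After event 7: A_seq=5035 A_ack=2387 B_seq=2387 B_ack=5035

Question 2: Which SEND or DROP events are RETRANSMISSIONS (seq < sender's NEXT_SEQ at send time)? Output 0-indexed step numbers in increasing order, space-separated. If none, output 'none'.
Step 0: SEND seq=2000 -> fresh
Step 2: DROP seq=2078 -> fresh
Step 3: SEND seq=2095 -> fresh
Step 4: SEND seq=2179 -> fresh
Step 5: SEND seq=2078 -> retransmit
Step 6: SEND seq=2195 -> fresh
Step 7: SEND seq=5000 -> fresh

Answer: 5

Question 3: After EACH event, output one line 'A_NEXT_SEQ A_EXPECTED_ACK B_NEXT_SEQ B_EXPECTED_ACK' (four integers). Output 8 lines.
5000 2078 2078 5000
5000 2078 2078 5000
5000 2078 2095 5000
5000 2078 2179 5000
5000 2078 2195 5000
5000 2195 2195 5000
5000 2387 2387 5000
5035 2387 2387 5035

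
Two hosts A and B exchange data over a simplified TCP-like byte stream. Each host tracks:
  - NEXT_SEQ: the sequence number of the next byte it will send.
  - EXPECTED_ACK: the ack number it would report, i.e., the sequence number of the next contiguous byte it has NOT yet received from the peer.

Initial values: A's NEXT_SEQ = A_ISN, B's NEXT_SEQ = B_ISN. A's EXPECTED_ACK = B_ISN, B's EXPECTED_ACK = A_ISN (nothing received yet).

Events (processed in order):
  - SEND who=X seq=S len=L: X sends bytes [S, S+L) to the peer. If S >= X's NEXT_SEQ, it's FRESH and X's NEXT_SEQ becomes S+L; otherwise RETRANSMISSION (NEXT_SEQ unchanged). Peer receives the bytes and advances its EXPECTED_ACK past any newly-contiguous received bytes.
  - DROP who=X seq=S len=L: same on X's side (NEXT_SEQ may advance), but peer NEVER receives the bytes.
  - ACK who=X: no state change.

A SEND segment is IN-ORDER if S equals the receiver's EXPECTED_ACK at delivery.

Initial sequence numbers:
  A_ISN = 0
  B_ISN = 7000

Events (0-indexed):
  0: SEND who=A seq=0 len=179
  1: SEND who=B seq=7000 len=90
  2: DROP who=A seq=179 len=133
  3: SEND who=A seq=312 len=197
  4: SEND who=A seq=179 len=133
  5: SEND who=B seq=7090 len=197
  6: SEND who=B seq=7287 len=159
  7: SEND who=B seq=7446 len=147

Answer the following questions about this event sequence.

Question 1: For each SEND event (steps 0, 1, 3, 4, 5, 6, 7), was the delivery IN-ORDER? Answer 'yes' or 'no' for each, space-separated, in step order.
Answer: yes yes no yes yes yes yes

Derivation:
Step 0: SEND seq=0 -> in-order
Step 1: SEND seq=7000 -> in-order
Step 3: SEND seq=312 -> out-of-order
Step 4: SEND seq=179 -> in-order
Step 5: SEND seq=7090 -> in-order
Step 6: SEND seq=7287 -> in-order
Step 7: SEND seq=7446 -> in-order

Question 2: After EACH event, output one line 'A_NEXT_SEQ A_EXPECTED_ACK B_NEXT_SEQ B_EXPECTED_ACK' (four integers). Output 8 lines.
179 7000 7000 179
179 7090 7090 179
312 7090 7090 179
509 7090 7090 179
509 7090 7090 509
509 7287 7287 509
509 7446 7446 509
509 7593 7593 509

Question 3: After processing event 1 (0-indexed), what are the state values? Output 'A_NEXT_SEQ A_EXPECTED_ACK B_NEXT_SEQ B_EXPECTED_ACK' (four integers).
After event 0: A_seq=179 A_ack=7000 B_seq=7000 B_ack=179
After event 1: A_seq=179 A_ack=7090 B_seq=7090 B_ack=179

179 7090 7090 179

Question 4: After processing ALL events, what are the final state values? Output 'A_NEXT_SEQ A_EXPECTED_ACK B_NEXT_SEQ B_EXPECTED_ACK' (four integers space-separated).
After event 0: A_seq=179 A_ack=7000 B_seq=7000 B_ack=179
After event 1: A_seq=179 A_ack=7090 B_seq=7090 B_ack=179
After event 2: A_seq=312 A_ack=7090 B_seq=7090 B_ack=179
After event 3: A_seq=509 A_ack=7090 B_seq=7090 B_ack=179
After event 4: A_seq=509 A_ack=7090 B_seq=7090 B_ack=509
After event 5: A_seq=509 A_ack=7287 B_seq=7287 B_ack=509
After event 6: A_seq=509 A_ack=7446 B_seq=7446 B_ack=509
After event 7: A_seq=509 A_ack=7593 B_seq=7593 B_ack=509

Answer: 509 7593 7593 509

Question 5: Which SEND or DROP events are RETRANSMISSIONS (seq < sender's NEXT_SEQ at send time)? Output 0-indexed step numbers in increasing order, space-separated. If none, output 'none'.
Step 0: SEND seq=0 -> fresh
Step 1: SEND seq=7000 -> fresh
Step 2: DROP seq=179 -> fresh
Step 3: SEND seq=312 -> fresh
Step 4: SEND seq=179 -> retransmit
Step 5: SEND seq=7090 -> fresh
Step 6: SEND seq=7287 -> fresh
Step 7: SEND seq=7446 -> fresh

Answer: 4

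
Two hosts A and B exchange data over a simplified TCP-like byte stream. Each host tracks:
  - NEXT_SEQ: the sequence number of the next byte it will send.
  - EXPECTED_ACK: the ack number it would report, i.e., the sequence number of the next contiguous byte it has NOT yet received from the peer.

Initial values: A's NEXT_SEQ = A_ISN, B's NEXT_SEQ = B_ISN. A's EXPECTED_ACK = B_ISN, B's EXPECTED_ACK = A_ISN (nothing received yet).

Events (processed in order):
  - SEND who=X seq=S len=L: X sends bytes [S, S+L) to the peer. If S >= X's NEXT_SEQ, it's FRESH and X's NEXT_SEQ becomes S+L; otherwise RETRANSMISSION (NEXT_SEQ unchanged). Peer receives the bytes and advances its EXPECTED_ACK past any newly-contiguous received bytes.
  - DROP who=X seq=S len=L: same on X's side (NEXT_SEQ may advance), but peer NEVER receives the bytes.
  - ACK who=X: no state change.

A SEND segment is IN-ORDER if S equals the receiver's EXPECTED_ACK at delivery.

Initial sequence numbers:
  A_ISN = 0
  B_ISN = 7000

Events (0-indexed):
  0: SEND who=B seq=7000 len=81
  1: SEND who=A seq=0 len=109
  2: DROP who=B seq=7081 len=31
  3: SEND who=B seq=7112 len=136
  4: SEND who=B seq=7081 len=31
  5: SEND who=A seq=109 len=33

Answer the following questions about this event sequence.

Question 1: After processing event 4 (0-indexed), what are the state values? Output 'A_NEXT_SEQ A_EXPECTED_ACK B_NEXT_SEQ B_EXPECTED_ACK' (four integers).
After event 0: A_seq=0 A_ack=7081 B_seq=7081 B_ack=0
After event 1: A_seq=109 A_ack=7081 B_seq=7081 B_ack=109
After event 2: A_seq=109 A_ack=7081 B_seq=7112 B_ack=109
After event 3: A_seq=109 A_ack=7081 B_seq=7248 B_ack=109
After event 4: A_seq=109 A_ack=7248 B_seq=7248 B_ack=109

109 7248 7248 109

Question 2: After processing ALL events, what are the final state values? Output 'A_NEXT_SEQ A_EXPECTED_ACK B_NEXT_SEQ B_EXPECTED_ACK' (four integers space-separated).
After event 0: A_seq=0 A_ack=7081 B_seq=7081 B_ack=0
After event 1: A_seq=109 A_ack=7081 B_seq=7081 B_ack=109
After event 2: A_seq=109 A_ack=7081 B_seq=7112 B_ack=109
After event 3: A_seq=109 A_ack=7081 B_seq=7248 B_ack=109
After event 4: A_seq=109 A_ack=7248 B_seq=7248 B_ack=109
After event 5: A_seq=142 A_ack=7248 B_seq=7248 B_ack=142

Answer: 142 7248 7248 142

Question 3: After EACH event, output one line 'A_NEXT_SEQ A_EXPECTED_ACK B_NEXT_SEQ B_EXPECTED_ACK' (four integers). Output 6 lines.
0 7081 7081 0
109 7081 7081 109
109 7081 7112 109
109 7081 7248 109
109 7248 7248 109
142 7248 7248 142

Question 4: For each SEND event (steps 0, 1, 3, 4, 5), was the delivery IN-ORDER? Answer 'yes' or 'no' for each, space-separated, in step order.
Answer: yes yes no yes yes

Derivation:
Step 0: SEND seq=7000 -> in-order
Step 1: SEND seq=0 -> in-order
Step 3: SEND seq=7112 -> out-of-order
Step 4: SEND seq=7081 -> in-order
Step 5: SEND seq=109 -> in-order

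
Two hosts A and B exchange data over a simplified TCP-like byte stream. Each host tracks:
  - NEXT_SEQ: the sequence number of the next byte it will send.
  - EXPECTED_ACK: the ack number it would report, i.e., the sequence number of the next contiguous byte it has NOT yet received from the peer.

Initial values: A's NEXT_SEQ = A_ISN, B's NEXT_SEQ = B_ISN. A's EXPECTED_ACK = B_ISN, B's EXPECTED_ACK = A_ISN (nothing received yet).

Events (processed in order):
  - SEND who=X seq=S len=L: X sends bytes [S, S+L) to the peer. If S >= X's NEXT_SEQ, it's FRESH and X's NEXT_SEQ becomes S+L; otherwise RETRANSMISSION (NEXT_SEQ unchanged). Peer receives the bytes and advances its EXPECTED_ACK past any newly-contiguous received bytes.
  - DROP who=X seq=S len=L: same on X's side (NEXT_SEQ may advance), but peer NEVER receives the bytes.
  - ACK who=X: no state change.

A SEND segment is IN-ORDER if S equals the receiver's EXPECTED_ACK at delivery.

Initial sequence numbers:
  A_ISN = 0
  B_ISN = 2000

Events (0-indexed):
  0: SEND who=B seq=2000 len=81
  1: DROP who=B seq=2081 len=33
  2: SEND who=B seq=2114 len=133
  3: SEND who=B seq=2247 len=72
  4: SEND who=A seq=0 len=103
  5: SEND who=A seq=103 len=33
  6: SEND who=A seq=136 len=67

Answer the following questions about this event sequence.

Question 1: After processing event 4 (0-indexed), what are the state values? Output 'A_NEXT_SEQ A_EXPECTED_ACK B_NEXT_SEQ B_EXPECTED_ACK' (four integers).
After event 0: A_seq=0 A_ack=2081 B_seq=2081 B_ack=0
After event 1: A_seq=0 A_ack=2081 B_seq=2114 B_ack=0
After event 2: A_seq=0 A_ack=2081 B_seq=2247 B_ack=0
After event 3: A_seq=0 A_ack=2081 B_seq=2319 B_ack=0
After event 4: A_seq=103 A_ack=2081 B_seq=2319 B_ack=103

103 2081 2319 103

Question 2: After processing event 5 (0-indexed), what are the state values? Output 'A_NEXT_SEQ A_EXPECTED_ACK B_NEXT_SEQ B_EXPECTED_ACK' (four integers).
After event 0: A_seq=0 A_ack=2081 B_seq=2081 B_ack=0
After event 1: A_seq=0 A_ack=2081 B_seq=2114 B_ack=0
After event 2: A_seq=0 A_ack=2081 B_seq=2247 B_ack=0
After event 3: A_seq=0 A_ack=2081 B_seq=2319 B_ack=0
After event 4: A_seq=103 A_ack=2081 B_seq=2319 B_ack=103
After event 5: A_seq=136 A_ack=2081 B_seq=2319 B_ack=136

136 2081 2319 136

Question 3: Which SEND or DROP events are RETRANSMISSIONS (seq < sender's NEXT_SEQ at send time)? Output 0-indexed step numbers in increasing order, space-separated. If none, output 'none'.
Answer: none

Derivation:
Step 0: SEND seq=2000 -> fresh
Step 1: DROP seq=2081 -> fresh
Step 2: SEND seq=2114 -> fresh
Step 3: SEND seq=2247 -> fresh
Step 4: SEND seq=0 -> fresh
Step 5: SEND seq=103 -> fresh
Step 6: SEND seq=136 -> fresh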